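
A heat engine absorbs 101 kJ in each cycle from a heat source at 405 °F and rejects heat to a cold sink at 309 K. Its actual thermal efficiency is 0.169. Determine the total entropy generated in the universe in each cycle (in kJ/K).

T_H = 405 °F → (405 − 32) × 5/9 = 207.22 °C = 480.37 K.
W = η·Q_H = 0.169 × 101 = 17.07 kJ, so Q_C = Q_H − W = 83.93 kJ.
Reservoir entropy changes: ΔS_H = −Q_H/T_H = −101/480.37 = -0.2103 kJ/K and ΔS_C = +Q_C/T_C = 83.93/309.00 = 0.2716 kJ/K.
ΔS_univ = −Q_H/T_H + Q_C/T_C = 0.0614 kJ/K (> 0, since η = 0.169 < η_Carnot = 0.357).

ΔS_univ ≈ 0.0614 kJ/K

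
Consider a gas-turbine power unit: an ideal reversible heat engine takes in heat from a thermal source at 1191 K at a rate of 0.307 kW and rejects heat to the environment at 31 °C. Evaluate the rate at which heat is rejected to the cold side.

Q̇_C ≈ 0.07840 kW

T_C = 31 °C → 31 + 273.15 = 304.15 K.
η_rev = 1 − T_C/T_H = 1 − 304.15/1191.00 = 0.7446.
For a reversible cycle Q_C/Q_H = T_C/T_H, so Q_C = 0.307 × 304.15/1191.00 = 0.07840 kW.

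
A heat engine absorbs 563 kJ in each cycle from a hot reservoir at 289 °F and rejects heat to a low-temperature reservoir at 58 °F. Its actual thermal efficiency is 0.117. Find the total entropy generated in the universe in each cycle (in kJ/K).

T_H = 289 °F → (289 − 32) × 5/9 = 142.78 °C = 415.93 K.
T_C = 58 °F → (58 − 32) × 5/9 = 14.44 °C = 287.59 K.
W = η·Q_H = 0.117 × 563 = 65.87 kJ, so Q_C = Q_H − W = 497.1 kJ.
The hot reservoir loses entropy Q_H/T_H = 563/415.93 = 1.354 kJ/K; the cold reservoir gains Q_C/T_C = 497.1/287.59 = 1.729 kJ/K.
ΔS_univ = −Q_H/T_H + Q_C/T_C = 0.375 kJ/K (> 0, since η = 0.117 < η_Carnot = 0.309).

ΔS_univ ≈ 0.375 kJ/K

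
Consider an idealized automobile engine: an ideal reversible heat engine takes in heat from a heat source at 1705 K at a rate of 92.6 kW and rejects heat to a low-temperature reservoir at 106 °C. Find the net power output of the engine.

Ẇ ≈ 72.0 kW

T_C = 106 °C → 106 + 273.15 = 379.15 K.
For a reversible engine, η = 1 − T_C/T_H = 1 − 379.15/1705.00 = 0.7776.
W = η·Q_H = 0.7776 × 92.6 = 72.0 kW.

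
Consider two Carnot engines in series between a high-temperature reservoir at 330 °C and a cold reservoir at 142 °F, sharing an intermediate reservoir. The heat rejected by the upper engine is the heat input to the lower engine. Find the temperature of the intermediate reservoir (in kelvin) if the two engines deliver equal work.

T_H = 330 °C → 330 + 273.15 = 603.15 K.
T_C = 142 °F → (142 − 32) × 5/9 = 61.11 °C = 334.26 K.
For reversible stages Q_m = Q_H·(T_m/T_H). Setting W₁ = Q_H(1 − T_m/T_H) equal to W₂ = Q_m(1 − T_C/T_m) = Q_H·(T_m − T_C)/T_H gives T_H − T_m = T_m − T_C, so T_m = (T_H + T_C)/2 = (603.15 + 334.26)/2 = 468.7 K.

T_m ≈ 468.7 K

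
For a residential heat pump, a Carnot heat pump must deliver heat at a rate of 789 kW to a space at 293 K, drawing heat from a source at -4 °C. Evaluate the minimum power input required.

T_C = -4 °C → -4 + 273.15 = 269.15 K.
For a reversible heat pump, COP_HP = T_H/(T_H − T_C) = 293.00/23.85 = 12.2851.
W = Q_H/COP_HP = 789/12.2851 = 64.2 kW.

Ẇ_in ≈ 64.2 kW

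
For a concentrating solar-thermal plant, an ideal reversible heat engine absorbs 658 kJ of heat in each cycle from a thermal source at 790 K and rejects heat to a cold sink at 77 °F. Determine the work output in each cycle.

W ≈ 409.7 kJ

T_C = 77 °F → (77 − 32) × 5/9 = 25.00 °C = 298.15 K.
Carnot efficiency: η = 1 − T_C/T_H = 1 − 298.15/790.00 = 0.6226.
W = η·Q_H = 0.6226 × 658 = 409.7 kJ.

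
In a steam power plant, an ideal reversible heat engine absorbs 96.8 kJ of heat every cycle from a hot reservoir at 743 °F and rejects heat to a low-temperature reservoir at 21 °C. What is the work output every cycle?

W ≈ 54.2 kJ

T_H = 743 °F → (743 − 32) × 5/9 = 395.00 °C = 668.15 K.
T_C = 21 °C → 21 + 273.15 = 294.15 K.
The Carnot efficiency is η = 1 − T_C/T_H = 1 − 294.15/668.15 = 0.5598.
W = η·Q_H = 0.5598 × 96.8 = 54.2 kJ.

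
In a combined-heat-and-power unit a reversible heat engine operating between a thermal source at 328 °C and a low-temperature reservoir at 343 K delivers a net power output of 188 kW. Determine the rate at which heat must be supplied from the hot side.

Q̇_H ≈ 438 kW

T_H = 328 °C → 328 + 273.15 = 601.15 K.
The Carnot efficiency is η = 1 − T_C/T_H = 1 − 343.00/601.15 = 0.4294.
Q_H = W/η = 188/0.4294 = 438 kW.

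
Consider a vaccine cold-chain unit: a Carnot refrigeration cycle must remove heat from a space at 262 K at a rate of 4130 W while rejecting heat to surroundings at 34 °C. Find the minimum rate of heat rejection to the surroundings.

T_H = 34 °C → 34 + 273.15 = 307.15 K.
For a reversible cycle Q_H/Q_C = T_H/T_C, so Q_H = Q_C·T_H/T_C = 4130 × 307.15/262.00 = 4842 W.

Q̇_H ≈ 4842 W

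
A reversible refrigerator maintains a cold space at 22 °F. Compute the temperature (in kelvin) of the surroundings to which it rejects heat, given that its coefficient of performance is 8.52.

T_C = 22 °F → (22 − 32) × 5/9 = -5.56 °C = 267.59 K.
COP_R = T_C/(T_H − T_C) ⇒ T_H = T_C·(1 + 1/COP_R) = 267.59 × (1 + 1/8.52) = 299 K.

T_H ≈ 299 K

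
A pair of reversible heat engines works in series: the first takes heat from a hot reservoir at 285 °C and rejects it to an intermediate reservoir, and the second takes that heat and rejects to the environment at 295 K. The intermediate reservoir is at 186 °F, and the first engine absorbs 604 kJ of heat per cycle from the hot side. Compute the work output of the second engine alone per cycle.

T_H = 285 °C → 285 + 273.15 = 558.15 K.
T_m = 186 °F → (186 − 32) × 5/9 = 85.56 °C = 358.71 K.
Heat entering the second stage: Q_m = Q_H·(T_m/T_H) = 604 × 358.71/558.15 = 388 kJ.
Second-stage efficiency η₂ = 1 − T_C/T_m = 1 − 295.00/358.71 = 0.1776, so W₂ = η₂·Q_m = 68.9 kJ.

W₂ ≈ 68.9 kJ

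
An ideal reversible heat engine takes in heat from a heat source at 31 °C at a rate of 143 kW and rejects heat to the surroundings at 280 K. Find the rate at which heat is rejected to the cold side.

T_H = 31 °C → 31 + 273.15 = 304.15 K.
Carnot efficiency: η = 1 − T_C/T_H = 1 − 280.00/304.15 = 0.0794.
For a reversible cycle Q_C/Q_H = T_C/T_H, so Q_C = 143 × 280.00/304.15 = 132 kW.

Q̇_C ≈ 132 kW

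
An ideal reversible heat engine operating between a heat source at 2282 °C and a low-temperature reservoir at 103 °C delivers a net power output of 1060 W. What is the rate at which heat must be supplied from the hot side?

T_H = 2282 °C → 2282 + 273.15 = 2555.15 K.
T_C = 103 °C → 103 + 273.15 = 376.15 K.
For a reversible engine, η = 1 − T_C/T_H = 1 − 376.15/2555.15 = 0.8528.
Q_H = W/η = 1060/0.8528 = 1240 W.

Q̇_H ≈ 1240 W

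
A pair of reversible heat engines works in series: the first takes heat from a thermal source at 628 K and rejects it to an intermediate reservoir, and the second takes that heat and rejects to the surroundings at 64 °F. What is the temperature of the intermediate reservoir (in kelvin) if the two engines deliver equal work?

T_m ≈ 459 K

T_C = 64 °F → (64 − 32) × 5/9 = 17.78 °C = 290.93 K.
For reversible stages Q_m = Q_H·(T_m/T_H). Setting W₁ = Q_H(1 − T_m/T_H) equal to W₂ = Q_m(1 − T_C/T_m) = Q_H·(T_m − T_C)/T_H gives T_H − T_m = T_m − T_C, so T_m = (T_H + T_C)/2 = (628.00 + 290.93)/2 = 459 K.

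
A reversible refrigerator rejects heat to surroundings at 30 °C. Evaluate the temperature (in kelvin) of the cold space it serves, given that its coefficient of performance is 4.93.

T_H = 30 °C → 30 + 273.15 = 303.15 K.
COP_R = T_C/(T_H − T_C) ⇒ T_C = T_H·COP_R/(1 + COP_R) = 303.15 × 4.93/(1 + 4.93) = 252.0 K.

T_C ≈ 252.0 K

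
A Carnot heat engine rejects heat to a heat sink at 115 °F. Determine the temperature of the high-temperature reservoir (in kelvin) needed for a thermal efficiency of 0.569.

T_C = 115 °F → (115 − 32) × 5/9 = 46.11 °C = 319.26 K.
From η = 1 − T_C/T_H, solving for T_H gives T_H = T_C/(1 − η) = 319.26/(1 − 0.569) = 741 K.

T_H ≈ 741 K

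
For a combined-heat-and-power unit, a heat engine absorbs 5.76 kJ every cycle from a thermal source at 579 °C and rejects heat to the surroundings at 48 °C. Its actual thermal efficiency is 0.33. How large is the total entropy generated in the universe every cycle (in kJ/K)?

T_H = 579 °C → 579 + 273.15 = 852.15 K.
T_C = 48 °C → 48 + 273.15 = 321.15 K.
W = η·Q_H = 0.33 × 5.76 = 1.901 kJ, so Q_C = Q_H − W = 3.859 kJ.
Entropy balance on the reservoirs: −Q_H/T_H = -0.006759 kJ/K, +Q_C/T_C = 0.01202 kJ/K.
ΔS_univ = −Q_H/T_H + Q_C/T_C = 0.00526 kJ/K (> 0, since η = 0.33 < η_Carnot = 0.623).

ΔS_univ ≈ 0.00526 kJ/K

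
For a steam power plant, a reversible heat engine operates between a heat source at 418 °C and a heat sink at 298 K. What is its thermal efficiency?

T_H = 418 °C → 418 + 273.15 = 691.15 K.
Since the cycle is reversible, η = 1 − T_C/T_H = 1 − 298.00/691.15 = 0.5688.

η ≈ 0.5688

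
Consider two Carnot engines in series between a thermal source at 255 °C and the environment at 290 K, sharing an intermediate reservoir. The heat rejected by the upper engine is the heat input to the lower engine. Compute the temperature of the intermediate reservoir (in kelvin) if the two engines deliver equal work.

T_m ≈ 409.1 K

T_H = 255 °C → 255 + 273.15 = 528.15 K.
For reversible stages Q_m = Q_H·(T_m/T_H). Setting W₁ = Q_H(1 − T_m/T_H) equal to W₂ = Q_m(1 − T_C/T_m) = Q_H·(T_m − T_C)/T_H gives T_H − T_m = T_m − T_C, so T_m = (T_H + T_C)/2 = (528.15 + 290.00)/2 = 409.1 K.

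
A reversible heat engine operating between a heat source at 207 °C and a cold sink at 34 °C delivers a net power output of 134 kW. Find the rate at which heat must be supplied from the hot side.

Q̇_H ≈ 372 kW

T_H = 207 °C → 207 + 273.15 = 480.15 K.
T_C = 34 °C → 34 + 273.15 = 307.15 K.
Since the cycle is reversible, η = 1 − T_C/T_H = 1 − 307.15/480.15 = 0.3603.
Q_H = W/η = 134/0.3603 = 372 kW.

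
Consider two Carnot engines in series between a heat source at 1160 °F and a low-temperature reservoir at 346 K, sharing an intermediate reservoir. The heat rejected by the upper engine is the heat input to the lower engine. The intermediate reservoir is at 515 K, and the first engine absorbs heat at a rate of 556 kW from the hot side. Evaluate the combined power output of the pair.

T_H = 1160 °F → (1160 − 32) × 5/9 = 626.67 °C = 899.82 K.
Two reversible stages in series are equivalent to a single Carnot engine between T_H and T_C, so η_total = 1 − T_C/T_H = 1 − 346.00/899.82 = 0.6155.
W_total = η_total · Q_H = 0.6155 × 556 = 342.2 kW.

Ẇ_total ≈ 342.2 kW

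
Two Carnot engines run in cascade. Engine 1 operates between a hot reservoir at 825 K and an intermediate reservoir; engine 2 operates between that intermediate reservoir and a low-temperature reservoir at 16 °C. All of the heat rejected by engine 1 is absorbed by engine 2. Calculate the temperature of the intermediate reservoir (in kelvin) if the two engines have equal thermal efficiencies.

T_C = 16 °C → 16 + 273.15 = 289.15 K.
Equal efficiencies require 1 − T_m/T_H = 1 − T_C/T_m, i.e. T_m/T_H = T_C/T_m, so T_m = √(T_H·T_C) = √(825.00 × 289.15) = 488.4 K.

T_m ≈ 488.4 K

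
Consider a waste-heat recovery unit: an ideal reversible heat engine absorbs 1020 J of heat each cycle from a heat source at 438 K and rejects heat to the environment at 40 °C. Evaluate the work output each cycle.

W ≈ 290.7 J

T_C = 40 °C → 40 + 273.15 = 313.15 K.
η_rev = 1 − T_C/T_H = 1 − 313.15/438.00 = 0.2850.
W = η·Q_H = 0.2850 × 1020 = 290.7 J.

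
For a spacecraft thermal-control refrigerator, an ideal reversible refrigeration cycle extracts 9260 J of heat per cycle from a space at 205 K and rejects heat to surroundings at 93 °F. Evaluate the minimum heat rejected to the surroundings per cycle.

T_H = 93 °F → (93 − 32) × 5/9 = 33.89 °C = 307.04 K.
For a reversible cycle Q_H/Q_C = T_H/T_C, so Q_H = Q_C·T_H/T_C = 9260 × 307.04/205.00 = 13900 J.

Q_H ≈ 13900 J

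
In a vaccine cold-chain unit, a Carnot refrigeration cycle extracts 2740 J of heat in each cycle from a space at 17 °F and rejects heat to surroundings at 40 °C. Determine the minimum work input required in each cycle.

W_in ≈ 500 J

T_H = 40 °C → 40 + 273.15 = 313.15 K.
T_C = 17 °F → (17 − 32) × 5/9 = -8.33 °C = 264.82 K.
COP_R = T_C/(T_H − T_C) = 264.82/48.33 = 5.4790.
W = Q_C/COP_R = 2740/5.4790 = 500 J.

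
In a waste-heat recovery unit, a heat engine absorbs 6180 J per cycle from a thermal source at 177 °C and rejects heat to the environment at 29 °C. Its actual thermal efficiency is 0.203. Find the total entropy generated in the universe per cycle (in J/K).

T_H = 177 °C → 177 + 273.15 = 450.15 K.
T_C = 29 °C → 29 + 273.15 = 302.15 K.
W = η·Q_H = 0.203 × 6180 = 1255 J, so Q_C = Q_H − W = 4925 J.
The hot reservoir loses entropy Q_H/T_H = 6180/450.15 = 13.73 J/K; the cold reservoir gains Q_C/T_C = 4925/302.15 = 16.30 J/K.
ΔS_univ = −Q_H/T_H + Q_C/T_C = 2.573 J/K (> 0, since η = 0.203 < η_Carnot = 0.329).

ΔS_univ ≈ 2.573 J/K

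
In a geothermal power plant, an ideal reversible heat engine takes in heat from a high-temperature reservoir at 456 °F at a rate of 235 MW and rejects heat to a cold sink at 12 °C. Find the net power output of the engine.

Ẇ ≈ 103.3 MW

T_H = 456 °F → (456 − 32) × 5/9 = 235.56 °C = 508.71 K.
T_C = 12 °C → 12 + 273.15 = 285.15 K.
Since the cycle is reversible, η = 1 − T_C/T_H = 1 − 285.15/508.71 = 0.4395.
W = η·Q_H = 0.4395 × 235 = 103.3 MW.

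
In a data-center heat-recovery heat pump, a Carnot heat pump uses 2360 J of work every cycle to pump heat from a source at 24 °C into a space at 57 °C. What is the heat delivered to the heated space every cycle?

T_H = 57 °C → 57 + 273.15 = 330.15 K.
T_C = 24 °C → 24 + 273.15 = 297.15 K.
Reversible heating COP: COP_HP = T_H/(T_H − T_C) = 330.15/33.00 = 10.0045.
Q_H = COP_HP · W = 10.0045 × 2360 = 23610 J.

Q_H ≈ 23610 J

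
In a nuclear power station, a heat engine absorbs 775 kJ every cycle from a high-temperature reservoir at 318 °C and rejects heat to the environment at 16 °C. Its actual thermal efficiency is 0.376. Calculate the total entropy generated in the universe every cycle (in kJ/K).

T_H = 318 °C → 318 + 273.15 = 591.15 K.
T_C = 16 °C → 16 + 273.15 = 289.15 K.
W = η·Q_H = 0.376 × 775 = 291.4 kJ, so Q_C = Q_H − W = 483.6 kJ.
Entropy balance on the reservoirs: −Q_H/T_H = -1.311 kJ/K, +Q_C/T_C = 1.672 kJ/K.
ΔS_univ = −Q_H/T_H + Q_C/T_C = 0.3615 kJ/K (> 0, since η = 0.376 < η_Carnot = 0.511).

ΔS_univ ≈ 0.3615 kJ/K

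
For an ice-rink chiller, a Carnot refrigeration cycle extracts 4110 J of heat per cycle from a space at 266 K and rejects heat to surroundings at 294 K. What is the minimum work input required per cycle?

The reversible coefficient of performance is COP_R = T_C/(T_H − T_C) = 266.00/28.00 = 9.5000.
W = Q_C/COP_R = 4110/9.5000 = 432.6 J.

W_in ≈ 432.6 J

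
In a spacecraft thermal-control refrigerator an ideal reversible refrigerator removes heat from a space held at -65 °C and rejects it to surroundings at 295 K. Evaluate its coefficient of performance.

COP_R ≈ 2.40

T_C = -65 °C → -65 + 273.15 = 208.15 K.
For a reversible refrigerator, COP_R = T_C/(T_H − T_C) = 208.15/(295.00 − 208.15) = 2.40.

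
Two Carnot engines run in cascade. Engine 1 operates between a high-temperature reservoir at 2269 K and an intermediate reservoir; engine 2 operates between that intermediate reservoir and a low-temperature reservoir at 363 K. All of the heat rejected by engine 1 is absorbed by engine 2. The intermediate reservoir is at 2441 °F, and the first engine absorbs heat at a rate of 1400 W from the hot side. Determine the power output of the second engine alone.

Ẇ₂ ≈ 770 W

T_m = 2441 °F → (2441 − 32) × 5/9 = 1338.33 °C = 1611.48 K.
Heat entering the second stage: Q_m = Q_H·(T_m/T_H) = 1400 × 1611.48/2269.00 = 994 W.
Second-stage efficiency η₂ = 1 − T_C/T_m = 1 − 363.00/1611.48 = 0.7747, so W₂ = η₂·Q_m = 770 W.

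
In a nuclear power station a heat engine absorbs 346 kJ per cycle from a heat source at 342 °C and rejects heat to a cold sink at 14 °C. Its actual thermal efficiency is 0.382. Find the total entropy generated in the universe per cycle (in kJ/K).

ΔS_univ ≈ 0.1822 kJ/K

T_H = 342 °C → 342 + 273.15 = 615.15 K.
T_C = 14 °C → 14 + 273.15 = 287.15 K.
W = η·Q_H = 0.382 × 346 = 132.2 kJ, so Q_C = Q_H − W = 213.8 kJ.
Reservoir entropy changes: ΔS_H = −Q_H/T_H = −346/615.15 = -0.5625 kJ/K and ΔS_C = +Q_C/T_C = 213.8/287.15 = 0.7447 kJ/K.
ΔS_univ = −Q_H/T_H + Q_C/T_C = 0.1822 kJ/K (> 0, since η = 0.382 < η_Carnot = 0.533).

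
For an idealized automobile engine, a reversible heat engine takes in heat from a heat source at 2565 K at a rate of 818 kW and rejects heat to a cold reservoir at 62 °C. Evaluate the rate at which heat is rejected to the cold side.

Q̇_C ≈ 106.9 kW

T_C = 62 °C → 62 + 273.15 = 335.15 K.
Carnot efficiency: η = 1 − T_C/T_H = 1 − 335.15/2565.00 = 0.8693.
For a reversible cycle Q_C/Q_H = T_C/T_H, so Q_C = 818 × 335.15/2565.00 = 106.9 kW.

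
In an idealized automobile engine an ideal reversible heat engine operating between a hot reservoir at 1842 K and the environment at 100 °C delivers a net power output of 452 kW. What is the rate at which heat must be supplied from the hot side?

T_C = 100 °C → 100 + 273.15 = 373.15 K.
The Carnot efficiency is η = 1 − T_C/T_H = 1 − 373.15/1842.00 = 0.7974.
Q_H = W/η = 452/0.7974 = 566.8 kW.

Q̇_H ≈ 566.8 kW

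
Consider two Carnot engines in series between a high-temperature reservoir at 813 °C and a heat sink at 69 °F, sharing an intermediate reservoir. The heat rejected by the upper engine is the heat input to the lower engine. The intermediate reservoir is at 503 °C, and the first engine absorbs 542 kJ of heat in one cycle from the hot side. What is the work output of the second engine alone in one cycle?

W₂ ≈ 241 kJ

T_H = 813 °C → 813 + 273.15 = 1086.15 K.
T_C = 69 °F → (69 − 32) × 5/9 = 20.56 °C = 293.71 K.
T_m = 503 °C → 503 + 273.15 = 776.15 K.
Heat entering the second stage: Q_m = Q_H·(T_m/T_H) = 542 × 776.15/1086.15 = 387 kJ.
Second-stage efficiency η₂ = 1 − T_C/T_m = 1 − 293.71/776.15 = 0.6216, so W₂ = η₂·Q_m = 241 kJ.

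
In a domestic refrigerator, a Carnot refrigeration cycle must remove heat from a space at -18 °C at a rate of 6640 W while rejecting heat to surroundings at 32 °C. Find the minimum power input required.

T_H = 32 °C → 32 + 273.15 = 305.15 K.
T_C = -18 °C → -18 + 273.15 = 255.15 K.
COP_R = T_C/(T_H − T_C) = 255.15/50.00 = 5.1030.
W = Q_C/COP_R = 6640/5.1030 = 1300 W.

Ẇ_in ≈ 1300 W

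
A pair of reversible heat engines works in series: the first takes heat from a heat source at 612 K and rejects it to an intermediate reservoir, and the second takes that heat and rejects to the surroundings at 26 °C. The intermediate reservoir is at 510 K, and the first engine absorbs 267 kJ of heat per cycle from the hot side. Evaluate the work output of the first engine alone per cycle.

T_C = 26 °C → 26 + 273.15 = 299.15 K.
First-stage efficiency η₁ = 1 − T_m/T_H = 1 − 510.00/612.00 = 0.1667.
W₁ = η₁·Q_H = 0.1667 × 267 = 44.5 kJ.

W₁ ≈ 44.5 kJ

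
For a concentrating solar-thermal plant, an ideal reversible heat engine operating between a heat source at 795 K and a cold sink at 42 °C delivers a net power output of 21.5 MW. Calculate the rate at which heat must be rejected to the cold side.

T_C = 42 °C → 42 + 273.15 = 315.15 K.
The Carnot efficiency is η = 1 − T_C/T_H = 1 − 315.15/795.00 = 0.6036.
Since Q_C/Q_H = T_C/T_H and Q_H = W/η, Q_C = W·T_C/(T_H − T_C) = 21.5 × 315.15/479.85 = 14.1 MW.

Q̇_C ≈ 14.1 MW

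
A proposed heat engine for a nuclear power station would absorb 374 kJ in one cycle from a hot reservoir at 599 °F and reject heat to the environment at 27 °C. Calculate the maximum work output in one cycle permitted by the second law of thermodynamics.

W_max ≈ 183 kJ

T_H = 599 °F → (599 − 32) × 5/9 = 315.00 °C = 588.15 K.
T_C = 27 °C → 27 + 273.15 = 300.15 K.
The upper bound on efficiency is η_max = 1 − T_C/T_H = 1 − 300.15/588.15 = 0.4897.
W_max = η_max · Q_H = 0.4897 × 374 = 183 kJ.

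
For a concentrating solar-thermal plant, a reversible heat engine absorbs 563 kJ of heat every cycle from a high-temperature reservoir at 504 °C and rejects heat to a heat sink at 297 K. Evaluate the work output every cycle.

T_H = 504 °C → 504 + 273.15 = 777.15 K.
Since the cycle is reversible, η = 1 − T_C/T_H = 1 − 297.00/777.15 = 0.6178.
W = η·Q_H = 0.6178 × 563 = 348 kJ.

W ≈ 348 kJ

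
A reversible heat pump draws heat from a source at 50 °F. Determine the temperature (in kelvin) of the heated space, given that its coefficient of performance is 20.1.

T_C = 50 °F → (50 − 32) × 5/9 = 10.00 °C = 283.15 K.
COP_HP = T_H/(T_H − T_C) ⇒ T_H = T_C·COP_HP/(COP_HP − 1) = 283.15 × 20.1/(20.1 − 1) = 298.0 K.

T_H ≈ 298.0 K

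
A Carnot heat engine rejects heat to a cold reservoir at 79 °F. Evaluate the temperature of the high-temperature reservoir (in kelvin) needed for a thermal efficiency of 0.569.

T_H ≈ 694.3 K

T_C = 79 °F → (79 − 32) × 5/9 = 26.11 °C = 299.26 K.
From η = 1 − T_C/T_H, solving for T_H gives T_H = T_C/(1 − η) = 299.26/(1 − 0.569) = 694.3 K.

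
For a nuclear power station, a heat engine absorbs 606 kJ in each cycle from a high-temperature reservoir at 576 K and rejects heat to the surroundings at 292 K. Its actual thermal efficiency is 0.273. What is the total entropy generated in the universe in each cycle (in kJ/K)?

ΔS_univ ≈ 0.457 kJ/K

W = η·Q_H = 0.273 × 606 = 165.4 kJ, so Q_C = Q_H − W = 440.6 kJ.
Entropy balance on the reservoirs: −Q_H/T_H = -1.052 kJ/K, +Q_C/T_C = 1.509 kJ/K.
ΔS_univ = −Q_H/T_H + Q_C/T_C = 0.457 kJ/K (> 0, since η = 0.273 < η_Carnot = 0.493).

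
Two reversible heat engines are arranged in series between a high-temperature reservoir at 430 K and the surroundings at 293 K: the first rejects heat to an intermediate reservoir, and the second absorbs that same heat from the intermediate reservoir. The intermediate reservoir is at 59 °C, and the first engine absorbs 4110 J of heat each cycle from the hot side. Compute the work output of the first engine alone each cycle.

W₁ ≈ 935.3 J

T_m = 59 °C → 59 + 273.15 = 332.15 K.
First-stage efficiency η₁ = 1 − T_m/T_H = 1 − 332.15/430.00 = 0.2276.
W₁ = η₁·Q_H = 0.2276 × 4110 = 935.3 J.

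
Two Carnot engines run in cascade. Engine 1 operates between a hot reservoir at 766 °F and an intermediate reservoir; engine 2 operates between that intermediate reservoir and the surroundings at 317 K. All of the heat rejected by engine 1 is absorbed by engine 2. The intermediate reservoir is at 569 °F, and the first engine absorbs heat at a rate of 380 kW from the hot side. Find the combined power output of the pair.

Ẇ_total ≈ 203.1 kW

T_H = 766 °F → (766 − 32) × 5/9 = 407.78 °C = 680.93 K.
Two reversible stages in series are equivalent to a single Carnot engine between T_H and T_C, so η_total = 1 − T_C/T_H = 1 − 317.00/680.93 = 0.5345.
W_total = η_total · Q_H = 0.5345 × 380 = 203.1 kW.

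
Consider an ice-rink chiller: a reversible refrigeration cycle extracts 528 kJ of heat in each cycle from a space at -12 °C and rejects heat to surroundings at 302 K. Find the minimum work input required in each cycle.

W_in ≈ 82.59 kJ

T_C = -12 °C → -12 + 273.15 = 261.15 K.
Carnot COP: COP_R = T_C/(T_H − T_C) = 261.15/40.85 = 6.3929.
W = Q_C/COP_R = 528/6.3929 = 82.59 kJ.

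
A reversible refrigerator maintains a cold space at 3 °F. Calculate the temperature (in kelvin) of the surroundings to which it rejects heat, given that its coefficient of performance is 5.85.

T_C = 3 °F → (3 − 32) × 5/9 = -16.11 °C = 257.04 K.
COP_R = T_C/(T_H − T_C) ⇒ T_H = T_C·(1 + 1/COP_R) = 257.04 × (1 + 1/5.85) = 301 K.

T_H ≈ 301 K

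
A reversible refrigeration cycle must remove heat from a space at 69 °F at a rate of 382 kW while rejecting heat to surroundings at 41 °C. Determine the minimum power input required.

Ẇ_in ≈ 26.6 kW

T_H = 41 °C → 41 + 273.15 = 314.15 K.
T_C = 69 °F → (69 − 32) × 5/9 = 20.56 °C = 293.71 K.
The reversible coefficient of performance is COP_R = T_C/(T_H − T_C) = 293.71/20.44 = 14.3660.
W = Q_C/COP_R = 382/14.3660 = 26.6 kW.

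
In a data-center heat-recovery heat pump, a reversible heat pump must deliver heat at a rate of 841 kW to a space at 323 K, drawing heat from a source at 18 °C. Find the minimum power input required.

Ẇ_in ≈ 82.93 kW

T_C = 18 °C → 18 + 273.15 = 291.15 K.
The Carnot heat-pump COP is COP_HP = T_H/(T_H − T_C) = 323.00/31.85 = 10.1413.
W = Q_H/COP_HP = 841/10.1413 = 82.93 kW.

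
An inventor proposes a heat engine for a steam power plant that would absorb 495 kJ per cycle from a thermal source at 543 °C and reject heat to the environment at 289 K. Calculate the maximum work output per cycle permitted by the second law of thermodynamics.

W_max ≈ 319.7 kJ

T_H = 543 °C → 543 + 273.15 = 816.15 K.
By the Carnot theorem, η_max = 1 − T_C/T_H = 1 − 289.00/816.15 = 0.6459.
W_max = η_max · Q_H = 0.6459 × 495 = 319.7 kJ.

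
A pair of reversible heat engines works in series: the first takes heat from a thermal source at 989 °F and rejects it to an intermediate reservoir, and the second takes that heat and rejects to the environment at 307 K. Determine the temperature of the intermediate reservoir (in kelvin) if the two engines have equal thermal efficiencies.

T_H = 989 °F → (989 − 32) × 5/9 = 531.67 °C = 804.82 K.
Equal efficiencies require 1 − T_m/T_H = 1 − T_C/T_m, i.e. T_m/T_H = T_C/T_m, so T_m = √(T_H·T_C) = √(804.82 × 307.00) = 497.1 K.

T_m ≈ 497.1 K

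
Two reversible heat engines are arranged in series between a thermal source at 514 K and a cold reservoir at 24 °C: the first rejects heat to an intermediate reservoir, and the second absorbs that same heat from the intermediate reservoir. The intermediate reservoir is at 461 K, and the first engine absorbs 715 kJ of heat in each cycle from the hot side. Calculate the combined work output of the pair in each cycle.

T_C = 24 °C → 24 + 273.15 = 297.15 K.
Two reversible stages in series are equivalent to a single Carnot engine between T_H and T_C, so η_total = 1 − T_C/T_H = 1 − 297.15/514.00 = 0.4219.
W_total = η_total · Q_H = 0.4219 × 715 = 302 kJ.

W_total ≈ 302 kJ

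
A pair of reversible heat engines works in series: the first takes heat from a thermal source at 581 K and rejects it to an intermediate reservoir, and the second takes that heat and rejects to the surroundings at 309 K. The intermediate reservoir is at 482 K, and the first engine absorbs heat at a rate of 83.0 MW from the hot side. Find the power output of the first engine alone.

Ẇ₁ ≈ 14.1 MW

First-stage efficiency η₁ = 1 − T_m/T_H = 1 − 482.00/581.00 = 0.1704.
W₁ = η₁·Q_H = 0.1704 × 83.0 = 14.1 MW.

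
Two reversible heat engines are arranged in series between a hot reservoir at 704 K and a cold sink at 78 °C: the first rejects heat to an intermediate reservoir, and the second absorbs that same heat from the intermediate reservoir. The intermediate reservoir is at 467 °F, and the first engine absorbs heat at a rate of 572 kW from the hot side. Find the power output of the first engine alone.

T_C = 78 °C → 78 + 273.15 = 351.15 K.
T_m = 467 °F → (467 − 32) × 5/9 = 241.67 °C = 514.82 K.
First-stage efficiency η₁ = 1 − T_m/T_H = 1 − 514.82/704.00 = 0.2687.
W₁ = η₁·Q_H = 0.2687 × 572 = 154 kW.

Ẇ₁ ≈ 154 kW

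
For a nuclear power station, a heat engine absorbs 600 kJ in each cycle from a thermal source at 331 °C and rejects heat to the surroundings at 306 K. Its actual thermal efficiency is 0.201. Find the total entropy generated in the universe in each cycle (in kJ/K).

ΔS_univ ≈ 0.5735 kJ/K

T_H = 331 °C → 331 + 273.15 = 604.15 K.
W = η·Q_H = 0.201 × 600 = 120.6 kJ, so Q_C = Q_H − W = 479.4 kJ.
Reservoir entropy changes: ΔS_H = −Q_H/T_H = −600/604.15 = -0.9931 kJ/K and ΔS_C = +Q_C/T_C = 479.4/306.00 = 1.567 kJ/K.
ΔS_univ = −Q_H/T_H + Q_C/T_C = 0.5735 kJ/K (> 0, since η = 0.201 < η_Carnot = 0.494).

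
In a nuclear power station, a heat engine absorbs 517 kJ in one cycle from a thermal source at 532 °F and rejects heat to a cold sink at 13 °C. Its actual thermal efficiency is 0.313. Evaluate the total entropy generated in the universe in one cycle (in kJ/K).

T_H = 532 °F → (532 − 32) × 5/9 = 277.78 °C = 550.93 K.
T_C = 13 °C → 13 + 273.15 = 286.15 K.
W = η·Q_H = 0.313 × 517 = 161.8 kJ, so Q_C = Q_H − W = 355.2 kJ.
The hot reservoir loses entropy Q_H/T_H = 517/550.93 = 0.9384 kJ/K; the cold reservoir gains Q_C/T_C = 355.2/286.15 = 1.241 kJ/K.
ΔS_univ = −Q_H/T_H + Q_C/T_C = 0.303 kJ/K (> 0, since η = 0.313 < η_Carnot = 0.481).

ΔS_univ ≈ 0.303 kJ/K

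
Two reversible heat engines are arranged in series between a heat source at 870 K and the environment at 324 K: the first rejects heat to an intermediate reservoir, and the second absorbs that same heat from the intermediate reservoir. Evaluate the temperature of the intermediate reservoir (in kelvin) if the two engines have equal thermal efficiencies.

Equal efficiencies require 1 − T_m/T_H = 1 − T_C/T_m, i.e. T_m/T_H = T_C/T_m, so T_m = √(T_H·T_C) = √(870.00 × 324.00) = 530.9 K.

T_m ≈ 530.9 K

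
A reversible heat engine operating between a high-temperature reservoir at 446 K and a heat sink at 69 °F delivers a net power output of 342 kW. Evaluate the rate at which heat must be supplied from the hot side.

T_C = 69 °F → (69 − 32) × 5/9 = 20.56 °C = 293.71 K.
For a reversible engine, η = 1 − T_C/T_H = 1 − 293.71/446.00 = 0.3415.
Q_H = W/η = 342/0.3415 = 1000 kW.

Q̇_H ≈ 1000 kW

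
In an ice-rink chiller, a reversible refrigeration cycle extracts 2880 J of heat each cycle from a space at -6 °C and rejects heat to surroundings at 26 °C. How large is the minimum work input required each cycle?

W_in ≈ 345.0 J

T_H = 26 °C → 26 + 273.15 = 299.15 K.
T_C = -6 °C → -6 + 273.15 = 267.15 K.
Carnot COP: COP_R = T_C/(T_H − T_C) = 267.15/32.00 = 8.3484.
W = Q_C/COP_R = 2880/8.3484 = 345.0 J.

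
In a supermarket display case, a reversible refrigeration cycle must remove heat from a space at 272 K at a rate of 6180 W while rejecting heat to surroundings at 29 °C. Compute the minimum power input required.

Ẇ_in ≈ 685.0 W

T_H = 29 °C → 29 + 273.15 = 302.15 K.
The reversible coefficient of performance is COP_R = T_C/(T_H − T_C) = 272.00/30.15 = 9.0216.
W = Q_C/COP_R = 6180/9.0216 = 685.0 W.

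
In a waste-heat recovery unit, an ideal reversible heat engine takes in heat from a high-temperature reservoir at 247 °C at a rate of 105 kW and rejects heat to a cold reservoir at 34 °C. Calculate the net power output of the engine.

Ẇ ≈ 43.0 kW

T_H = 247 °C → 247 + 273.15 = 520.15 K.
T_C = 34 °C → 34 + 273.15 = 307.15 K.
η_rev = 1 − T_C/T_H = 1 − 307.15/520.15 = 0.4095.
W = η·Q_H = 0.4095 × 105 = 43.0 kW.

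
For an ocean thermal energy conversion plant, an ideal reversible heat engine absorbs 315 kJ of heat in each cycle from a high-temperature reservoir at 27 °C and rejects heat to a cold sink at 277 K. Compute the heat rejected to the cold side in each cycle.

T_H = 27 °C → 27 + 273.15 = 300.15 K.
η_rev = 1 − T_C/T_H = 1 − 277.00/300.15 = 0.0771.
For a reversible cycle Q_C/Q_H = T_C/T_H, so Q_C = 315 × 277.00/300.15 = 291 kJ.

Q_C ≈ 291 kJ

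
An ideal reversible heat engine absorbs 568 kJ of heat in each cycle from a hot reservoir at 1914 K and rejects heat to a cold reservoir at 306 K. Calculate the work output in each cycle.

W ≈ 477 kJ

The Carnot efficiency is η = 1 − T_C/T_H = 1 − 306.00/1914.00 = 0.8401.
W = η·Q_H = 0.8401 × 568 = 477 kJ.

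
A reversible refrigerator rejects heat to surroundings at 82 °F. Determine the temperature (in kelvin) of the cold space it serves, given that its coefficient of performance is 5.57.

T_H = 82 °F → (82 − 32) × 5/9 = 27.78 °C = 300.93 K.
COP_R = T_C/(T_H − T_C) ⇒ T_C = T_H·COP_R/(1 + COP_R) = 300.93 × 5.57/(1 + 5.57) = 255.1 K.

T_C ≈ 255.1 K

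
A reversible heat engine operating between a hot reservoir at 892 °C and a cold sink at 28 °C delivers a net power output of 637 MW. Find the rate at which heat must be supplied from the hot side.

T_H = 892 °C → 892 + 273.15 = 1165.15 K.
T_C = 28 °C → 28 + 273.15 = 301.15 K.
η_rev = 1 − T_C/T_H = 1 − 301.15/1165.15 = 0.7415.
Q_H = W/η = 637/0.7415 = 859.0 MW.

Q̇_H ≈ 859.0 MW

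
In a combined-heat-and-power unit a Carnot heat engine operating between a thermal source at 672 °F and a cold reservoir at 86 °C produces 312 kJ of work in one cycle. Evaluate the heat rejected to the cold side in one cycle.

T_H = 672 °F → (672 − 32) × 5/9 = 355.56 °C = 628.71 K.
T_C = 86 °C → 86 + 273.15 = 359.15 K.
For a reversible engine, η = 1 − T_C/T_H = 1 − 359.15/628.71 = 0.4287.
Since Q_C/Q_H = T_C/T_H and Q_H = W/η, Q_C = W·T_C/(T_H − T_C) = 312 × 359.15/269.56 = 415.7 kJ.

Q_C ≈ 415.7 kJ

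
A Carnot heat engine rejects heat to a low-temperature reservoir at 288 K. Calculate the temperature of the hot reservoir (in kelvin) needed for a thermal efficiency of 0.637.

T_H ≈ 793 K

From η = 1 − T_C/T_H, solving for T_H gives T_H = T_C/(1 − η) = 288.00/(1 − 0.637) = 793 K.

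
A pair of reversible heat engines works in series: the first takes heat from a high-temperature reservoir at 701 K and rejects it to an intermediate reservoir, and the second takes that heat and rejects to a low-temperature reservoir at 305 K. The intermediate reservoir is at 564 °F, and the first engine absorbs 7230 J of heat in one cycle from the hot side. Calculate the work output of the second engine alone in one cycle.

T_m = 564 °F → (564 − 32) × 5/9 = 295.56 °C = 568.71 K.
Heat entering the second stage: Q_m = Q_H·(T_m/T_H) = 7230 × 568.71/701.00 = 5870 J.
Second-stage efficiency η₂ = 1 − T_C/T_m = 1 − 305.00/568.71 = 0.4637, so W₂ = η₂·Q_m = 2720 J.

W₂ ≈ 2720 J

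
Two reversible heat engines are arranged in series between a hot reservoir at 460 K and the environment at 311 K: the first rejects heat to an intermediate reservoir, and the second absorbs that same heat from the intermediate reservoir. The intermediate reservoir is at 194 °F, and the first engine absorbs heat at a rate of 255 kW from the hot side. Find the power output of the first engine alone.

T_m = 194 °F → (194 − 32) × 5/9 = 90.00 °C = 363.15 K.
First-stage efficiency η₁ = 1 − T_m/T_H = 1 − 363.15/460.00 = 0.2105.
W₁ = η₁·Q_H = 0.2105 × 255 = 53.69 kW.

Ẇ₁ ≈ 53.69 kW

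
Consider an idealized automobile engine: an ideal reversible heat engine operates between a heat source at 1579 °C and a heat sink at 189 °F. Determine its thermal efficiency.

η ≈ 0.805

T_H = 1579 °C → 1579 + 273.15 = 1852.15 K.
T_C = 189 °F → (189 − 32) × 5/9 = 87.22 °C = 360.37 K.
Since the cycle is reversible, η = 1 − T_C/T_H = 1 − 360.37/1852.15 = 0.805.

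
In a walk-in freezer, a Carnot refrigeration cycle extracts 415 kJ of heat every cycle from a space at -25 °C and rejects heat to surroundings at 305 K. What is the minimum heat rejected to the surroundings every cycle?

T_C = -25 °C → -25 + 273.15 = 248.15 K.
For a reversible cycle Q_H/Q_C = T_H/T_C, so Q_H = Q_C·T_H/T_C = 415 × 305.00/248.15 = 510 kJ.

Q_H ≈ 510 kJ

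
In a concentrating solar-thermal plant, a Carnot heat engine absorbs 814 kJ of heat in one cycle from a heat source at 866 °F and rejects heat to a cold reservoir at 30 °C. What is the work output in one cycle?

T_H = 866 °F → (866 − 32) × 5/9 = 463.33 °C = 736.48 K.
T_C = 30 °C → 30 + 273.15 = 303.15 K.
Since the cycle is reversible, η = 1 − T_C/T_H = 1 − 303.15/736.48 = 0.5884.
W = η·Q_H = 0.5884 × 814 = 478.9 kJ.

W ≈ 478.9 kJ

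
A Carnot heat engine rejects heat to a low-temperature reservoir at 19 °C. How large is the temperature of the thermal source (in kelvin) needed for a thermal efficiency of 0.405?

T_H ≈ 491 K

T_C = 19 °C → 19 + 273.15 = 292.15 K.
From η = 1 − T_C/T_H, solving for T_H gives T_H = T_C/(1 − η) = 292.15/(1 − 0.405) = 491 K.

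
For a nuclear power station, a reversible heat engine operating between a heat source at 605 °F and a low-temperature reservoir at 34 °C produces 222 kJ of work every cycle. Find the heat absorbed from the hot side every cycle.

T_H = 605 °F → (605 − 32) × 5/9 = 318.33 °C = 591.48 K.
T_C = 34 °C → 34 + 273.15 = 307.15 K.
For a reversible engine, η = 1 − T_C/T_H = 1 − 307.15/591.48 = 0.4807.
Q_H = W/η = 222/0.4807 = 462 kJ.

Q_H ≈ 462 kJ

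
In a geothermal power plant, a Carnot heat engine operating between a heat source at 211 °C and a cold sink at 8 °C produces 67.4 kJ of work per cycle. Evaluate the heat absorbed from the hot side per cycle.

Q_H ≈ 160.7 kJ

T_H = 211 °C → 211 + 273.15 = 484.15 K.
T_C = 8 °C → 8 + 273.15 = 281.15 K.
The Carnot efficiency is η = 1 − T_C/T_H = 1 − 281.15/484.15 = 0.4193.
Q_H = W/η = 67.4/0.4193 = 160.7 kJ.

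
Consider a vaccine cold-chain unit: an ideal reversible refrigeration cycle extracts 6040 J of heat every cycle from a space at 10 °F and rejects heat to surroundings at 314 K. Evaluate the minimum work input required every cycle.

W_in ≈ 1230 J

T_C = 10 °F → (10 − 32) × 5/9 = -12.22 °C = 260.93 K.
Carnot COP: COP_R = T_C/(T_H − T_C) = 260.93/53.07 = 4.9165.
W = Q_C/COP_R = 6040/4.9165 = 1230 J.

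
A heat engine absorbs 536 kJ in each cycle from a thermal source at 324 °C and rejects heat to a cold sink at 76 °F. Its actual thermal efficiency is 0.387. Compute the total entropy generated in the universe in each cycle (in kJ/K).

T_H = 324 °C → 324 + 273.15 = 597.15 K.
T_C = 76 °F → (76 − 32) × 5/9 = 24.44 °C = 297.59 K.
W = η·Q_H = 0.387 × 536 = 207.4 kJ, so Q_C = Q_H − W = 328.6 kJ.
Entropy balance on the reservoirs: −Q_H/T_H = -0.8976 kJ/K, +Q_C/T_C = 1.104 kJ/K.
ΔS_univ = −Q_H/T_H + Q_C/T_C = 0.206 kJ/K (> 0, since η = 0.387 < η_Carnot = 0.502).

ΔS_univ ≈ 0.206 kJ/K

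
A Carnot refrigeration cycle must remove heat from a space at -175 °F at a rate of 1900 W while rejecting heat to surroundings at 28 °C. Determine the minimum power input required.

Ẇ_in ≈ 1720 W

T_H = 28 °C → 28 + 273.15 = 301.15 K.
T_C = -175 °F → (-175 − 32) × 5/9 = -115.00 °C = 158.15 K.
For a reversible refrigerator, COP_R = T_C/(T_H − T_C) = 158.15/143.00 = 1.1059.
W = Q_C/COP_R = 1900/1.1059 = 1720 W.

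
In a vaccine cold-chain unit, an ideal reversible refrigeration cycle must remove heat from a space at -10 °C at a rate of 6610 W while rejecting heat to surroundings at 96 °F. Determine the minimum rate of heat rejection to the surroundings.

Q̇_H ≈ 7754 W

T_H = 96 °F → (96 − 32) × 5/9 = 35.56 °C = 308.71 K.
T_C = -10 °C → -10 + 273.15 = 263.15 K.
For a reversible cycle Q_H/Q_C = T_H/T_C, so Q_H = Q_C·T_H/T_C = 6610 × 308.71/263.15 = 7754 W.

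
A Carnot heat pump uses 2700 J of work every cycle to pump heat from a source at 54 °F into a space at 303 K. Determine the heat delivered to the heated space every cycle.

T_C = 54 °F → (54 − 32) × 5/9 = 12.22 °C = 285.37 K.
COP_HP = T_H/(T_H − T_C) = 303.00/17.63 = 17.1888.
Q_H = COP_HP · W = 17.1888 × 2700 = 46400 J.

Q_H ≈ 46400 J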